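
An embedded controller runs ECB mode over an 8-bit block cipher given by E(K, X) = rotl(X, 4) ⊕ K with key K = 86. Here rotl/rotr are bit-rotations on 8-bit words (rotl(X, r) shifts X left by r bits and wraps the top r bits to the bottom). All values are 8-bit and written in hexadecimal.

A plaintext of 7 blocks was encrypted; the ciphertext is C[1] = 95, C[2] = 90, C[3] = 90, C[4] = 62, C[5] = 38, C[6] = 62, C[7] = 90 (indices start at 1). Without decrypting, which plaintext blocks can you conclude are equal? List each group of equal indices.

P[2] = P[3] = P[7]; P[4] = P[6]

ECB encrypts each block independently with the same key, so equal ciphertext blocks imply equal plaintext blocks.
C[2] = C[3] = C[7] = 90, so P[2] = P[3] = P[7].
C[4] = C[6] = 62, so P[4] = P[6].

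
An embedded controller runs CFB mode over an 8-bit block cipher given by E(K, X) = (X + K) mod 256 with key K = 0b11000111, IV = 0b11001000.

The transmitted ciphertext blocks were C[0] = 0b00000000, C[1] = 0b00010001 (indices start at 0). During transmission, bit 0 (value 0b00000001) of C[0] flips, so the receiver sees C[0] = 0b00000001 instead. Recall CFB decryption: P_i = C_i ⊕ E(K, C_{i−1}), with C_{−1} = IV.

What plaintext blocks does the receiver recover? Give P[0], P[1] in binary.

P[0] = 0b10001110, P[1] = 0b11011001

Only C[0] changed, to 0b00000001. In CFB, a change in C_i flips the same bit in P_i and garbles P_{i+1}. Decrypting the received ciphertext:
P[0]: E(K, 0b11001000) = 0b10001111; 0b00000001 ⊕ 0b10001111 = 0b10001110.
P[1]: E(K, 0b00000001) = 0b11001000; 0b00010001 ⊕ 0b11001000 = 0b11011001.
Blocks that differ from the original plaintext: P[0], P[1].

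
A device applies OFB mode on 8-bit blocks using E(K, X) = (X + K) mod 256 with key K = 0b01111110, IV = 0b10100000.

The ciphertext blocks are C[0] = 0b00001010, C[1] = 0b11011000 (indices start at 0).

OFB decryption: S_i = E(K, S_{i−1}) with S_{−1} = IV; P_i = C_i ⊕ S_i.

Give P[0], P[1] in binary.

P[0]: S = E(K, 0b10100000) = 0b00011110; 0b00001010 ⊕ 0b00011110 = 0b00010100.
P[1]: S = E(K, 0b00011110) = 0b10011100; 0b11011000 ⊕ 0b10011100 = 0b01000100.

P[0] = 0b00010100, P[1] = 0b01000100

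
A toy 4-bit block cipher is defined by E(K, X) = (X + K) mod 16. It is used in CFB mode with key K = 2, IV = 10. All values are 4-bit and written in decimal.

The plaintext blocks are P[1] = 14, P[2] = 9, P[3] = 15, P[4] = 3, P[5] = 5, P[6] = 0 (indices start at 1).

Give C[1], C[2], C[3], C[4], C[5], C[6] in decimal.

CFB encryption: C_i = P_i ⊕ E(K, C_{i−1}), with C_{0} = IV.
C[1]: E(K, 10) = 12; 14 ⊕ 12 = 2.
C[2]: E(K, 2) = 4; 9 ⊕ 4 = 13.
C[3]: E(K, 13) = 15; 15 ⊕ 15 = 0.
C[4]: E(K, 0) = 2; 3 ⊕ 2 = 1.
C[5]: E(K, 1) = 3; 5 ⊕ 3 = 6.
C[6]: E(K, 6) = 8; 0 ⊕ 8 = 8.

C[1] = 2, C[2] = 13, C[3] = 0, C[4] = 1, C[5] = 6, C[6] = 8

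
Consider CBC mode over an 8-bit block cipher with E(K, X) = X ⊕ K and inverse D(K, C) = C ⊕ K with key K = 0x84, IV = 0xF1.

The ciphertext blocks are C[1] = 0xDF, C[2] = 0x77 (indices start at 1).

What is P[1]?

CBC decryption: P_i = D(K, C_i) ⊕ C_{i−1}, with C_{0} = IV.
P[1]: D(K, 0xDF) = 0x5B; 0x5B ⊕ 0xF1 = 0xAA.

P[1] = 0xAA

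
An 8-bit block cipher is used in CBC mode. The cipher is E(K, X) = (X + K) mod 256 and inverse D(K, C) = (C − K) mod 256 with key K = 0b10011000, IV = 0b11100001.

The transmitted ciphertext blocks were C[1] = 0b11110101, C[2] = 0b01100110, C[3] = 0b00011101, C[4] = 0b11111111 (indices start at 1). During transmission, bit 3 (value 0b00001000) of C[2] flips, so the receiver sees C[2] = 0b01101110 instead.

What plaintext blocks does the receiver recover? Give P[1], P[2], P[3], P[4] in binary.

P[1] = 0b10111100, P[2] = 0b00100011, P[3] = 0b11101011, P[4] = 0b01111010

CBC decryption: P_i = D(K, C_i) ⊕ C_{i−1}, with C_{0} = IV.
Only C[2] changed, to 0b01101110. In CBC, a change in C_i garbles P_i and flips the same bit in P_{i+1}. Decrypting the received ciphertext:
P[1]: D(K, 0b11110101) = 0b01011101; 0b01011101 ⊕ 0b11100001 = 0b10111100.
P[2]: D(K, 0b01101110) = 0b11010110; 0b11010110 ⊕ 0b11110101 = 0b00100011.
P[3]: D(K, 0b00011101) = 0b10000101; 0b10000101 ⊕ 0b01101110 = 0b11101011.
P[4]: D(K, 0b11111111) = 0b01100111; 0b01100111 ⊕ 0b00011101 = 0b01111010.
Blocks that differ from the original plaintext: P[2], P[3].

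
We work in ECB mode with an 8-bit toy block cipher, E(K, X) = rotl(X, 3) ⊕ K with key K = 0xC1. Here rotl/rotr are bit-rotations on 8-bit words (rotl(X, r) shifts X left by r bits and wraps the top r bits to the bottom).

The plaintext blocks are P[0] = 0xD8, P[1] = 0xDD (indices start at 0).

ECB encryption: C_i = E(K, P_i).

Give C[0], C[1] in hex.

C[0]: E(K, 0xD8) = 0x07.
C[1]: E(K, 0xDD) = 0x2F.

C[0] = 0x07, C[1] = 0x2F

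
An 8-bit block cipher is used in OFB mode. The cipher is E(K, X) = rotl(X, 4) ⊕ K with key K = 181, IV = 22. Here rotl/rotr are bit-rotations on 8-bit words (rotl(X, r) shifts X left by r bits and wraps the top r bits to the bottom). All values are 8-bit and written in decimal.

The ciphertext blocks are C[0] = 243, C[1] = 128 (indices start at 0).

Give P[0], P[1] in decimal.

OFB decryption: S_i = E(K, S_{i−1}) with S_{−1} = IV; P_i = C_i ⊕ S_i.
P[0]: S = E(K, 22) = 212; 243 ⊕ 212 = 39.
P[1]: S = E(K, 212) = 248; 128 ⊕ 248 = 120.

P[0] = 39, P[1] = 120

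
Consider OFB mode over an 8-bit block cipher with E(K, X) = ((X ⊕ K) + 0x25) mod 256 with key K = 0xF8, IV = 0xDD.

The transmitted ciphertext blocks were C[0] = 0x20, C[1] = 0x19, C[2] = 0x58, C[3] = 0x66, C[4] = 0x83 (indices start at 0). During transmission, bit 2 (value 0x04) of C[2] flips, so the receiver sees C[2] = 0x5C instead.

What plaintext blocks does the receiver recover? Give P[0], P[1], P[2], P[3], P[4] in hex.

OFB decryption: S_i = E(K, S_{i−1}) with S_{−1} = IV; P_i = C_i ⊕ S_i.
Only C[2] changed, to 0x5C. In OFB, a change in C_i flips the same bit in P_i only; the keystream is unaffected. Decrypting the received ciphertext:
P[0]: S = E(K, 0xDD) = 0x4A; 0x20 ⊕ 0x4A = 0x6A.
P[1]: S = E(K, 0x4A) = 0xD7; 0x19 ⊕ 0xD7 = 0xCE.
P[2]: S = E(K, 0xD7) = 0x54; 0x5C ⊕ 0x54 = 0x08.
P[3]: S = E(K, 0x54) = 0xD1; 0x66 ⊕ 0xD1 = 0xB7.
P[4]: S = E(K, 0xD1) = 0x4E; 0x83 ⊕ 0x4E = 0xCD.
Blocks that differ from the original plaintext: P[2].

P[0] = 0x6A, P[1] = 0xCE, P[2] = 0x08, P[3] = 0xB7, P[4] = 0xCD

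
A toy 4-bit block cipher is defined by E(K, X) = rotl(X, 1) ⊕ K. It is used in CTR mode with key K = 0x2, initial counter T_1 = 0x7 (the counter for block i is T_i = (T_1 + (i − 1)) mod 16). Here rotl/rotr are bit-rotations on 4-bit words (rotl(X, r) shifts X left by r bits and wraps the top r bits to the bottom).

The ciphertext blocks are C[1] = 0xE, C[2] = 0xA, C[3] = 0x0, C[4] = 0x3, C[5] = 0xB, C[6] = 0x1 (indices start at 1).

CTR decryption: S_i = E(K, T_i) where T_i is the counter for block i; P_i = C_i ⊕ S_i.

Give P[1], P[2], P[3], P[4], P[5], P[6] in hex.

P[1] = 0x2, P[2] = 0x9, P[3] = 0x1, P[4] = 0x4, P[5] = 0xE, P[6] = 0xA

P[1]: T = 0x7, S = E(K, T) = 0xC; 0xE ⊕ 0xC = 0x2.
P[2]: T = 0x8, S = E(K, T) = 0x3; 0xA ⊕ 0x3 = 0x9.
P[3]: T = 0x9, S = E(K, T) = 0x1; 0x0 ⊕ 0x1 = 0x1.
P[4]: T = 0xA, S = E(K, T) = 0x7; 0x3 ⊕ 0x7 = 0x4.
P[5]: T = 0xB, S = E(K, T) = 0x5; 0xB ⊕ 0x5 = 0xE.
P[6]: T = 0xC, S = E(K, T) = 0xB; 0x1 ⊕ 0xB = 0xA.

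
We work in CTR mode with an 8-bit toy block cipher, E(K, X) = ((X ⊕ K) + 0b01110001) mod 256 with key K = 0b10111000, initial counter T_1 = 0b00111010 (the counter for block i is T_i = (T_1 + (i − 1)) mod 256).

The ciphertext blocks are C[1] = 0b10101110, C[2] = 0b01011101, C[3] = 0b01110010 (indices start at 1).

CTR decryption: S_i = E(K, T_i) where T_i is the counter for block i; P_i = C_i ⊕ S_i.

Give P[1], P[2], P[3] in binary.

P[1]: T = 0b00111010, S = E(K, T) = 0b11110011; 0b10101110 ⊕ 0b11110011 = 0b01011101.
P[2]: T = 0b00111011, S = E(K, T) = 0b11110100; 0b01011101 ⊕ 0b11110100 = 0b10101001.
P[3]: T = 0b00111100, S = E(K, T) = 0b11110101; 0b01110010 ⊕ 0b11110101 = 0b10000111.

P[1] = 0b01011101, P[2] = 0b10101001, P[3] = 0b10000111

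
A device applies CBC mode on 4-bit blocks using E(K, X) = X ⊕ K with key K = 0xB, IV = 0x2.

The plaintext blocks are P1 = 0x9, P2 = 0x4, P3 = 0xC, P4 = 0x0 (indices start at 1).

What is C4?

CBC encryption: C_i = E(K, P_i ⊕ C_{i−1}), with C_{0} = IV.
C1: P1 ⊕ 0x2 = 0xB; E(K, 0xB) = 0x0.
C2: P2 ⊕ 0x0 = 0x4; E(K, 0x4) = 0xF.
C3: P3 ⊕ 0xF = 0x3; E(K, 0x3) = 0x8.
C4: P4 ⊕ 0x8 = 0x8; E(K, 0x8) = 0x3.

C4 = 0x3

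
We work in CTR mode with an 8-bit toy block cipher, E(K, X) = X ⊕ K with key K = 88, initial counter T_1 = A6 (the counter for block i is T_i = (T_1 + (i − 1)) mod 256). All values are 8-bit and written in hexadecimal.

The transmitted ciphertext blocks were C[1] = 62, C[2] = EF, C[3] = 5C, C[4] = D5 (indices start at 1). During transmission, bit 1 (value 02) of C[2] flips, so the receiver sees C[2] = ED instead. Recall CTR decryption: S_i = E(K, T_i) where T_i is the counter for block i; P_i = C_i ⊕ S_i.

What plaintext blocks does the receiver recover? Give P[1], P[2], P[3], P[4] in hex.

Only C[2] changed, to ED. In CTR, a change in C_i flips the same bit in P_i only; the keystream is unaffected. Decrypting the received ciphertext:
P[1]: T = A6, S = E(K, T) = 2E; 62 ⊕ 2E = 4C.
P[2]: T = A7, S = E(K, T) = 2F; ED ⊕ 2F = C2.
P[3]: T = A8, S = E(K, T) = 20; 5C ⊕ 20 = 7C.
P[4]: T = A9, S = E(K, T) = 21; D5 ⊕ 21 = F4.
Blocks that differ from the original plaintext: P[2].

P[1] = 4C, P[2] = C2, P[3] = 7C, P[4] = F4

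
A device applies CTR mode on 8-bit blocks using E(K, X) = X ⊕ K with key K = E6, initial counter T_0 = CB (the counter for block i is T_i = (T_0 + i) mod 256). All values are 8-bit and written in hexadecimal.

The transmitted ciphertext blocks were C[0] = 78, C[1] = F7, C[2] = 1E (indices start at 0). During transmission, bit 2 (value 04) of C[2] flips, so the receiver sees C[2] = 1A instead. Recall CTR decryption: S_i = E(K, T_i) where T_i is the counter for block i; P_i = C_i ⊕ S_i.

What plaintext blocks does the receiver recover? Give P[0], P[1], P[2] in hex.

Only C[2] changed, to 1A. In CTR, a change in C_i flips the same bit in P_i only; the keystream is unaffected. Decrypting the received ciphertext:
P[0]: T = CB, S = E(K, T) = 2D; 78 ⊕ 2D = 55.
P[1]: T = CC, S = E(K, T) = 2A; F7 ⊕ 2A = DD.
P[2]: T = CD, S = E(K, T) = 2B; 1A ⊕ 2B = 31.
Blocks that differ from the original plaintext: P[2].

P[0] = 55, P[1] = DD, P[2] = 31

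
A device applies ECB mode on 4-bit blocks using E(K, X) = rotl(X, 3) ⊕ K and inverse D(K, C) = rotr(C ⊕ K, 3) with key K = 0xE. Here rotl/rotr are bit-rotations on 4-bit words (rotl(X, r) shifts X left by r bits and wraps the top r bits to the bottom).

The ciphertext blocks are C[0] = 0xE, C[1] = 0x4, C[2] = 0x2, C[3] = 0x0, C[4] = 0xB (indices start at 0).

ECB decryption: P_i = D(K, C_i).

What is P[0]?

P[0]: D(K, 0xE) = 0x0.

P[0] = 0x0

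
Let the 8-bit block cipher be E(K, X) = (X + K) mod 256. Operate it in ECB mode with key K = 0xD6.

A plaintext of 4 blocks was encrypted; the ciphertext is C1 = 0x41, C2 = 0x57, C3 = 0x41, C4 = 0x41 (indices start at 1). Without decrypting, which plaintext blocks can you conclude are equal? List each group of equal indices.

ECB encrypts each block independently with the same key, so equal ciphertext blocks imply equal plaintext blocks.
C1 = C3 = C4 = 0x41, so P1 = P3 = P4.

P1 = P3 = P4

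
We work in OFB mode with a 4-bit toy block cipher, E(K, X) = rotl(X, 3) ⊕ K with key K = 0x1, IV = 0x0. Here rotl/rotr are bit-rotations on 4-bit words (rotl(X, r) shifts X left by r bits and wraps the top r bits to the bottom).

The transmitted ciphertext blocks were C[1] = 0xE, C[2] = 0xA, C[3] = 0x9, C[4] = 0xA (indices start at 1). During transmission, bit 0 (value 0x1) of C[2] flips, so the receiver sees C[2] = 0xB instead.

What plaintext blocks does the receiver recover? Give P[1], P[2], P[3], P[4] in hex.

P[1] = 0xF, P[2] = 0x2, P[3] = 0x4, P[4] = 0x5

OFB decryption: S_i = E(K, S_{i−1}) with S_{0} = IV; P_i = C_i ⊕ S_i.
Only C[2] changed, to 0xB. In OFB, a change in C_i flips the same bit in P_i only; the keystream is unaffected. Decrypting the received ciphertext:
P[1]: S = E(K, 0x0) = 0x1; 0xE ⊕ 0x1 = 0xF.
P[2]: S = E(K, 0x1) = 0x9; 0xB ⊕ 0x9 = 0x2.
P[3]: S = E(K, 0x9) = 0xD; 0x9 ⊕ 0xD = 0x4.
P[4]: S = E(K, 0xD) = 0xF; 0xA ⊕ 0xF = 0x5.
Blocks that differ from the original plaintext: P[2].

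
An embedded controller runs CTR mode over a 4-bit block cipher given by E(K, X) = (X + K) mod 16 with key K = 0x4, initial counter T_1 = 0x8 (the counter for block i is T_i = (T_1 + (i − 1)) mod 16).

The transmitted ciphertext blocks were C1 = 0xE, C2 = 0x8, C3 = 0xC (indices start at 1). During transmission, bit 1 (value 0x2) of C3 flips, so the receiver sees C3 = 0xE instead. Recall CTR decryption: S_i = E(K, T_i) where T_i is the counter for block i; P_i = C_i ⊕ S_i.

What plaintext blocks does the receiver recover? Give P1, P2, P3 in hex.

Only C3 changed, to 0xE. In CTR, a change in C_i flips the same bit in P_i only; the keystream is unaffected. Decrypting the received ciphertext:
P1: T = 0x8, S = E(K, T) = 0xC; 0xE ⊕ 0xC = 0x2.
P2: T = 0x9, S = E(K, T) = 0xD; 0x8 ⊕ 0xD = 0x5.
P3: T = 0xA, S = E(K, T) = 0xE; 0xE ⊕ 0xE = 0x0.
Blocks that differ from the original plaintext: P3.

P1 = 0x2, P2 = 0x5, P3 = 0x0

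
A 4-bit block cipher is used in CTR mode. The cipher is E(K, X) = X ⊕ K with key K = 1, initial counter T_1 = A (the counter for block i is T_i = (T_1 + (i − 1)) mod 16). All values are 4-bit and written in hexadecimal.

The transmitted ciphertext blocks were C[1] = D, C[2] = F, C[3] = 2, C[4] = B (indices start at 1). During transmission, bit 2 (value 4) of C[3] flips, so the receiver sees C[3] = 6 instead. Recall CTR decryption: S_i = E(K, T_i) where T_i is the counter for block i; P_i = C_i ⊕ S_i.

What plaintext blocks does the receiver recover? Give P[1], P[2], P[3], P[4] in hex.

Only C[3] changed, to 6. In CTR, a change in C_i flips the same bit in P_i only; the keystream is unaffected. Decrypting the received ciphertext:
P[1]: T = A, S = E(K, T) = B; D ⊕ B = 6.
P[2]: T = B, S = E(K, T) = A; F ⊕ A = 5.
P[3]: T = C, S = E(K, T) = D; 6 ⊕ D = B.
P[4]: T = D, S = E(K, T) = C; B ⊕ C = 7.
Blocks that differ from the original plaintext: P[3].

P[1] = 6, P[2] = 5, P[3] = B, P[4] = 7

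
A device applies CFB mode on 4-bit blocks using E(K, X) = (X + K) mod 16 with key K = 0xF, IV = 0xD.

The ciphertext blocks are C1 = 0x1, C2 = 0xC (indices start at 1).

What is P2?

CFB decryption: P_i = C_i ⊕ E(K, C_{i−1}), with C_{0} = IV.
P2: E(K, 0x1) = 0x0; 0xC ⊕ 0x0 = 0xC.

P2 = 0xC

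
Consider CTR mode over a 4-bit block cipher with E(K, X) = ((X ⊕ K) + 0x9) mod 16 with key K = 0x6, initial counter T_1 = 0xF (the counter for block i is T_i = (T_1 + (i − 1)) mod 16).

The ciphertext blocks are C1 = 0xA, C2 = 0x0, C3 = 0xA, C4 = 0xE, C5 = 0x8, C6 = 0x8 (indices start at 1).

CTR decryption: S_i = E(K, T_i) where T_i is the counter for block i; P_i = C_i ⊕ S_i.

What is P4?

P4 = 0x3

P4: T = 0x2, S = E(K, T) = 0xD; 0xE ⊕ 0xD = 0x3.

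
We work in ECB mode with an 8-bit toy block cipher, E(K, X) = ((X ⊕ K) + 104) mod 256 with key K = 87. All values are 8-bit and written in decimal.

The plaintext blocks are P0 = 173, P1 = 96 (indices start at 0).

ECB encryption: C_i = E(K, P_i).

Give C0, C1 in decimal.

C0: E(K, 173) = 98.
C1: E(K, 96) = 159.

C0 = 98, C1 = 159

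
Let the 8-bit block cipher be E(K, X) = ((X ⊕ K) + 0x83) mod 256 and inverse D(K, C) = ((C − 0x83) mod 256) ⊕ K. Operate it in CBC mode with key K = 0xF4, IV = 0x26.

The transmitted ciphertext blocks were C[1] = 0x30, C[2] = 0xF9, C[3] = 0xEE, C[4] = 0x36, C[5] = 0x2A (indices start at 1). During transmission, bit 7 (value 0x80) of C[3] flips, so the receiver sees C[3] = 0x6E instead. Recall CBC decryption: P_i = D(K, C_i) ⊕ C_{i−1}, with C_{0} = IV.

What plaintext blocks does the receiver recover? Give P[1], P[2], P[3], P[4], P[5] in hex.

P[1] = 0x7F, P[2] = 0xB2, P[3] = 0xE6, P[4] = 0x29, P[5] = 0x65

Only C[3] changed, to 0x6E. In CBC, a change in C_i garbles P_i and flips the same bit in P_{i+1}. Decrypting the received ciphertext:
P[1]: D(K, 0x30) = 0x59; 0x59 ⊕ 0x26 = 0x7F.
P[2]: D(K, 0xF9) = 0x82; 0x82 ⊕ 0x30 = 0xB2.
P[3]: D(K, 0x6E) = 0x1F; 0x1F ⊕ 0xF9 = 0xE6.
P[4]: D(K, 0x36) = 0x47; 0x47 ⊕ 0x6E = 0x29.
P[5]: D(K, 0x2A) = 0x53; 0x53 ⊕ 0x36 = 0x65.
Blocks that differ from the original plaintext: P[3], P[4].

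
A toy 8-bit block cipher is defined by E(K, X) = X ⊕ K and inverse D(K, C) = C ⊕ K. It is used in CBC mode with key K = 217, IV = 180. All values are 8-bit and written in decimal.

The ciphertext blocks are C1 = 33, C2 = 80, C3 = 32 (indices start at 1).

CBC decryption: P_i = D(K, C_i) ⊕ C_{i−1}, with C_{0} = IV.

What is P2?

P2: D(K, 80) = 137; 137 ⊕ 33 = 168.

P2 = 168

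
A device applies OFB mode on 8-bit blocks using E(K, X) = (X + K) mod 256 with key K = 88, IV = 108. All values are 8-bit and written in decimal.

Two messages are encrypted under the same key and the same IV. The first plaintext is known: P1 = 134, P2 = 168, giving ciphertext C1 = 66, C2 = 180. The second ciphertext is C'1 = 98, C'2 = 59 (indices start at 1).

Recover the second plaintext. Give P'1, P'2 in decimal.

P'1 = 166, P'2 = 39

In OFB with a reused IV, both messages share the same keystream S_i, so C_i ⊕ C'_i = P_i ⊕ P'_i and thus P'_i = P_i ⊕ C_i ⊕ C'_i.
P'1: 134 ⊕ 66 ⊕ 98 = 166.
P'2: 168 ⊕ 180 ⊕ 59 = 39.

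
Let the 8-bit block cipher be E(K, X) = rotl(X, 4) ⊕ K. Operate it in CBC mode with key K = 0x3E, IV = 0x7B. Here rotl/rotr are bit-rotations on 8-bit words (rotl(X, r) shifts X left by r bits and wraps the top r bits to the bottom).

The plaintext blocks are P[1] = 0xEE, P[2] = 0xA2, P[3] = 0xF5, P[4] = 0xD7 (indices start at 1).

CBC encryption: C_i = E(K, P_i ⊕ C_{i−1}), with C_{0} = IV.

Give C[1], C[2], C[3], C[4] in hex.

C[1] = 0x67, C[2] = 0x62, C[3] = 0x47, C[4] = 0x37

C[1]: P[1] ⊕ 0x7B = 0x95; E(K, 0x95) = 0x67.
C[2]: P[2] ⊕ 0x67 = 0xC5; E(K, 0xC5) = 0x62.
C[3]: P[3] ⊕ 0x62 = 0x97; E(K, 0x97) = 0x47.
C[4]: P[4] ⊕ 0x47 = 0x90; E(K, 0x90) = 0x37.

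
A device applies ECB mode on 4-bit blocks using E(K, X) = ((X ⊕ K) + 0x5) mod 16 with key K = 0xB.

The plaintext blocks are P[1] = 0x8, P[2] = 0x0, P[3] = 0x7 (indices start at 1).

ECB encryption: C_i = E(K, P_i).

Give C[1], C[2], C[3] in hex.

C[1]: E(K, 0x8) = 0x8.
C[2]: E(K, 0x0) = 0x0.
C[3]: E(K, 0x7) = 0x1.

C[1] = 0x8, C[2] = 0x0, C[3] = 0x1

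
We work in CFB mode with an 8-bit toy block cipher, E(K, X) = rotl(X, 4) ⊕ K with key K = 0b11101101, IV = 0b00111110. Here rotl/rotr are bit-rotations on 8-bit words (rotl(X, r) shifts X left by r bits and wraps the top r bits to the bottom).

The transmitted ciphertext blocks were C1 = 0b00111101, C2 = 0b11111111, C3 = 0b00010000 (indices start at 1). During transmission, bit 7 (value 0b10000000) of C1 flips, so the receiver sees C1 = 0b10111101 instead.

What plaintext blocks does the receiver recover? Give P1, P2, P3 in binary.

CFB decryption: P_i = C_i ⊕ E(K, C_{i−1}), with C_{0} = IV.
Only C1 changed, to 0b10111101. In CFB, a change in C_i flips the same bit in P_i and garbles P_{i+1}. Decrypting the received ciphertext:
P1: E(K, 0b00111110) = 0b00001110; 0b10111101 ⊕ 0b00001110 = 0b10110011.
P2: E(K, 0b10111101) = 0b00110110; 0b11111111 ⊕ 0b00110110 = 0b11001001.
P3: E(K, 0b11111111) = 0b00010010; 0b00010000 ⊕ 0b00010010 = 0b00000010.
Blocks that differ from the original plaintext: P1, P2.

P1 = 0b10110011, P2 = 0b11001001, P3 = 0b00000010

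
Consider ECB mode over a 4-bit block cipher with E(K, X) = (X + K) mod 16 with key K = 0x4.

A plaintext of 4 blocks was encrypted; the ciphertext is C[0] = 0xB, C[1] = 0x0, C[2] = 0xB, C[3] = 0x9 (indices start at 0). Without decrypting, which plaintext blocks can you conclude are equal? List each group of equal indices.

P[0] = P[2]

ECB encrypts each block independently with the same key, so equal ciphertext blocks imply equal plaintext blocks.
C[0] = C[2] = 0xB, so P[0] = P[2].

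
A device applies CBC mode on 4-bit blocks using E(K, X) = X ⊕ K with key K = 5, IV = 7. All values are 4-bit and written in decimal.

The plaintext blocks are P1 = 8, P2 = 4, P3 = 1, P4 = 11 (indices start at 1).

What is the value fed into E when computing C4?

4

CBC encryption: C_i = E(K, P_i ⊕ C_{i−1}), with C_{0} = IV.
C1: P1 ⊕ 7 = 15; E(K, 15) = 10.
C2: P2 ⊕ 10 = 14; E(K, 14) = 11.
C3: P3 ⊕ 11 = 10; E(K, 10) = 15.
C4: P4 ⊕ 15 = 4; E(K, 4) = 1.
So the input to E for block 4 is 4.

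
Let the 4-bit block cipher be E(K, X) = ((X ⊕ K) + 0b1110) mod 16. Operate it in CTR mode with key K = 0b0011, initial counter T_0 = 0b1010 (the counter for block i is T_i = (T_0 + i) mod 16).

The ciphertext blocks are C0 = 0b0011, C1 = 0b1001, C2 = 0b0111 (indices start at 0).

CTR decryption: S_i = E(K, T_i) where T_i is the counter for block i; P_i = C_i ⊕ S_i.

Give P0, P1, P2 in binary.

P0 = 0b0100, P1 = 0b1111, P2 = 0b1010

P0: T = 0b1010, S = E(K, T) = 0b0111; 0b0011 ⊕ 0b0111 = 0b0100.
P1: T = 0b1011, S = E(K, T) = 0b0110; 0b1001 ⊕ 0b0110 = 0b1111.
P2: T = 0b1100, S = E(K, T) = 0b1101; 0b0111 ⊕ 0b1101 = 0b1010.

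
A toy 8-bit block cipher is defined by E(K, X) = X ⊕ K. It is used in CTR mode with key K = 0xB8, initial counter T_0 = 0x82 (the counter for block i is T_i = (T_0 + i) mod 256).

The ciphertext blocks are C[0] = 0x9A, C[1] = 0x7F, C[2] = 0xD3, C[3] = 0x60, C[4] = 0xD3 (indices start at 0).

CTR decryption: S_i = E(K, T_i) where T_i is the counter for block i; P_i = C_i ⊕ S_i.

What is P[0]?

P[0] = 0xA0

P[0]: T = 0x82, S = E(K, T) = 0x3A; 0x9A ⊕ 0x3A = 0xA0.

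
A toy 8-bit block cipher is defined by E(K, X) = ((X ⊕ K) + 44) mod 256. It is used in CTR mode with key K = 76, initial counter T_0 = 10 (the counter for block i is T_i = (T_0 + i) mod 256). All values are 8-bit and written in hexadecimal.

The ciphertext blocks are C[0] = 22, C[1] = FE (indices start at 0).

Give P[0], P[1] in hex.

CTR decryption: S_i = E(K, T_i) where T_i is the counter for block i; P_i = C_i ⊕ S_i.
P[0]: T = 10, S = E(K, T) = AA; 22 ⊕ AA = 88.
P[1]: T = 11, S = E(K, T) = AB; FE ⊕ AB = 55.

P[0] = 88, P[1] = 55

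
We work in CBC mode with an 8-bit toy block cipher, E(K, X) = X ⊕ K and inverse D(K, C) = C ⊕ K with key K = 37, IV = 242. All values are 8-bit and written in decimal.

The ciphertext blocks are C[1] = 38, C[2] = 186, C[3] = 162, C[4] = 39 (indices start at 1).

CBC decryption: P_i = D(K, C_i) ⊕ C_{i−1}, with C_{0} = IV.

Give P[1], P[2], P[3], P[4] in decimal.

P[1] = 241, P[2] = 185, P[3] = 61, P[4] = 160

P[1]: D(K, 38) = 3; 3 ⊕ 242 = 241.
P[2]: D(K, 186) = 159; 159 ⊕ 38 = 185.
P[3]: D(K, 162) = 135; 135 ⊕ 186 = 61.
P[4]: D(K, 39) = 2; 2 ⊕ 162 = 160.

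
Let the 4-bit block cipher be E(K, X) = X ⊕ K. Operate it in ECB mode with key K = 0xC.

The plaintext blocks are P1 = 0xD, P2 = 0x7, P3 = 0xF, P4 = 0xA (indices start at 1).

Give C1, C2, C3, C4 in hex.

ECB encryption: C_i = E(K, P_i).
C1: E(K, 0xD) = 0x1.
C2: E(K, 0x7) = 0xB.
C3: E(K, 0xF) = 0x3.
C4: E(K, 0xA) = 0x6.

C1 = 0x1, C2 = 0xB, C3 = 0x3, C4 = 0x6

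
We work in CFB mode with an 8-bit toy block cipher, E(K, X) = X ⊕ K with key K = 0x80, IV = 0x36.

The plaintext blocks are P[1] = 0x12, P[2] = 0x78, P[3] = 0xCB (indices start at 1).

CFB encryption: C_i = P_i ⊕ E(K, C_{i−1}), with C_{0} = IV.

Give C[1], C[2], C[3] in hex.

C[1]: E(K, 0x36) = 0xB6; 0x12 ⊕ 0xB6 = 0xA4.
C[2]: E(K, 0xA4) = 0x24; 0x78 ⊕ 0x24 = 0x5C.
C[3]: E(K, 0x5C) = 0xDC; 0xCB ⊕ 0xDC = 0x17.

C[1] = 0xA4, C[2] = 0x5C, C[3] = 0x17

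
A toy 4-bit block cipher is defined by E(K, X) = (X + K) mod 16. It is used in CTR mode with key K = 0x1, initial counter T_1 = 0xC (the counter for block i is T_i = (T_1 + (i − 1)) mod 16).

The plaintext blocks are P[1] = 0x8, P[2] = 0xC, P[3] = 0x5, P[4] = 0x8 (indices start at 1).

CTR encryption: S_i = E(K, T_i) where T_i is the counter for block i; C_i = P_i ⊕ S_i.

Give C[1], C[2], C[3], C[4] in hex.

C[1]: T = 0xC, S = E(K, T) = 0xD; 0x8 ⊕ 0xD = 0x5.
C[2]: T = 0xD, S = E(K, T) = 0xE; 0xC ⊕ 0xE = 0x2.
C[3]: T = 0xE, S = E(K, T) = 0xF; 0x5 ⊕ 0xF = 0xA.
C[4]: T = 0xF, S = E(K, T) = 0x0; 0x8 ⊕ 0x0 = 0x8.

C[1] = 0x5, C[2] = 0x2, C[3] = 0xA, C[4] = 0x8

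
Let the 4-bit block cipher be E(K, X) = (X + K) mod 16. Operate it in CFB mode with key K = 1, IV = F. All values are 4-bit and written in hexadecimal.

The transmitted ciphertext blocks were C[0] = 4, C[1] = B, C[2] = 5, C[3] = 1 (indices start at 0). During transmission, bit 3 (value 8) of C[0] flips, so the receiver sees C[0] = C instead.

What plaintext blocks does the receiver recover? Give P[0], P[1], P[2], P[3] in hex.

P[0] = C, P[1] = 6, P[2] = 9, P[3] = 7

CFB decryption: P_i = C_i ⊕ E(K, C_{i−1}), with C_{−1} = IV.
Only C[0] changed, to C. In CFB, a change in C_i flips the same bit in P_i and garbles P_{i+1}. Decrypting the received ciphertext:
P[0]: E(K, F) = 0; C ⊕ 0 = C.
P[1]: E(K, C) = D; B ⊕ D = 6.
P[2]: E(K, B) = C; 5 ⊕ C = 9.
P[3]: E(K, 5) = 6; 1 ⊕ 6 = 7.
Blocks that differ from the original plaintext: P[0], P[1].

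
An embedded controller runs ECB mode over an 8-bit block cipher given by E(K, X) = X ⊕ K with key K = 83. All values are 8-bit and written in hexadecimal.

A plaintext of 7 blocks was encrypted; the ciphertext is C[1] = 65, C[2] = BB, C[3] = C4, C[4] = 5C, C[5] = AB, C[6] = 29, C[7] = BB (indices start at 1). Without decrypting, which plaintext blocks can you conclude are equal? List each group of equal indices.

P[2] = P[7]

ECB encrypts each block independently with the same key, so equal ciphertext blocks imply equal plaintext blocks.
C[2] = C[7] = BB, so P[2] = P[7].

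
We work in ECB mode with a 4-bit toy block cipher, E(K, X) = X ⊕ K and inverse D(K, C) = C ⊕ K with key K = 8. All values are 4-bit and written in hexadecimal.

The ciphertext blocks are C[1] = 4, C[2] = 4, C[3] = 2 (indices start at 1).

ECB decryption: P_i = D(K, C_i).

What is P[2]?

P[2] = C

P[2]: D(K, 4) = C.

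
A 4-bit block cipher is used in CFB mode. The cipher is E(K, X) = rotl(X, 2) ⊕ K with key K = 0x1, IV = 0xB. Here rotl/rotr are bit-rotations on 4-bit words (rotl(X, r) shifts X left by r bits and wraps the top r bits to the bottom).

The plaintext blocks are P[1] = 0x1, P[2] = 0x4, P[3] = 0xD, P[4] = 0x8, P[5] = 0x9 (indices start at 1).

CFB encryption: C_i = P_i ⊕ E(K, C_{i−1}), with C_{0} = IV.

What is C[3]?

C[1]: E(K, 0xB) = 0xF; 0x1 ⊕ 0xF = 0xE.
C[2]: E(K, 0xE) = 0xA; 0x4 ⊕ 0xA = 0xE.
C[3]: E(K, 0xE) = 0xA; 0xD ⊕ 0xA = 0x7.

C[3] = 0x7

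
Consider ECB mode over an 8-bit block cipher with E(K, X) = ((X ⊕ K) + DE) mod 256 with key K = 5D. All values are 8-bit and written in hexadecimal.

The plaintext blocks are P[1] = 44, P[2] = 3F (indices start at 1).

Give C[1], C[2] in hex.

C[1] = F7, C[2] = 40

ECB encryption: C_i = E(K, P_i).
C[1]: E(K, 44) = F7.
C[2]: E(K, 3F) = 40.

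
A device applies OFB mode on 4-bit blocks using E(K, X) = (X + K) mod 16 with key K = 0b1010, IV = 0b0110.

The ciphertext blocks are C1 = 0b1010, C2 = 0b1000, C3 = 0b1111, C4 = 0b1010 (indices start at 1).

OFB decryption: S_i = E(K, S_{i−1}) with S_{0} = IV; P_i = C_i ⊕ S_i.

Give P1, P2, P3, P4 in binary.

P1: S = E(K, 0b0110) = 0b0000; 0b1010 ⊕ 0b0000 = 0b1010.
P2: S = E(K, 0b0000) = 0b1010; 0b1000 ⊕ 0b1010 = 0b0010.
P3: S = E(K, 0b1010) = 0b0100; 0b1111 ⊕ 0b0100 = 0b1011.
P4: S = E(K, 0b0100) = 0b1110; 0b1010 ⊕ 0b1110 = 0b0100.

P1 = 0b1010, P2 = 0b0010, P3 = 0b1011, P4 = 0b0100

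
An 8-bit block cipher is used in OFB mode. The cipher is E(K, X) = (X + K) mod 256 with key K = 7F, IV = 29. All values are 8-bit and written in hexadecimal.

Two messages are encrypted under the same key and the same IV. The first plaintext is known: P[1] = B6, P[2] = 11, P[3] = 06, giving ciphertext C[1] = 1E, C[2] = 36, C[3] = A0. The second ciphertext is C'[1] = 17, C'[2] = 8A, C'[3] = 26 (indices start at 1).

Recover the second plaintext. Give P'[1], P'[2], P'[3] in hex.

In OFB with a reused IV, both messages share the same keystream S_i, so C_i ⊕ C'_i = P_i ⊕ P'_i and thus P'_i = P_i ⊕ C_i ⊕ C'_i.
P'[1]: B6 ⊕ 1E ⊕ 17 = BF.
P'[2]: 11 ⊕ 36 ⊕ 8A = AD.
P'[3]: 06 ⊕ A0 ⊕ 26 = 80.

P'[1] = BF, P'[2] = AD, P'[3] = 80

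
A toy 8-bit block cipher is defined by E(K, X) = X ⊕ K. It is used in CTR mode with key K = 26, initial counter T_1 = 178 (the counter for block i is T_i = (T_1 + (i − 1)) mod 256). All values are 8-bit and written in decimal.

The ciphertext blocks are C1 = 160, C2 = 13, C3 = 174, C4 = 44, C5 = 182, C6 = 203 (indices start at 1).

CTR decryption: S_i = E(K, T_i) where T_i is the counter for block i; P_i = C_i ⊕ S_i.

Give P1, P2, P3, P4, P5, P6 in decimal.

P1: T = 178, S = E(K, T) = 168; 160 ⊕ 168 = 8.
P2: T = 179, S = E(K, T) = 169; 13 ⊕ 169 = 164.
P3: T = 180, S = E(K, T) = 174; 174 ⊕ 174 = 0.
P4: T = 181, S = E(K, T) = 175; 44 ⊕ 175 = 131.
P5: T = 182, S = E(K, T) = 172; 182 ⊕ 172 = 26.
P6: T = 183, S = E(K, T) = 173; 203 ⊕ 173 = 102.

P1 = 8, P2 = 164, P3 = 0, P4 = 131, P5 = 26, P6 = 102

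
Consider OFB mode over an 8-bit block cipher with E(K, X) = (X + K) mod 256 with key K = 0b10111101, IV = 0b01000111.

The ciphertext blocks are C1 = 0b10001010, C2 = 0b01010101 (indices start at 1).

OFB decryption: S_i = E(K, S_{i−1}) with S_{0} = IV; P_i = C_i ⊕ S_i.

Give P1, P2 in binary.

P1: S = E(K, 0b01000111) = 0b00000100; 0b10001010 ⊕ 0b00000100 = 0b10001110.
P2: S = E(K, 0b00000100) = 0b11000001; 0b01010101 ⊕ 0b11000001 = 0b10010100.

P1 = 0b10001110, P2 = 0b10010100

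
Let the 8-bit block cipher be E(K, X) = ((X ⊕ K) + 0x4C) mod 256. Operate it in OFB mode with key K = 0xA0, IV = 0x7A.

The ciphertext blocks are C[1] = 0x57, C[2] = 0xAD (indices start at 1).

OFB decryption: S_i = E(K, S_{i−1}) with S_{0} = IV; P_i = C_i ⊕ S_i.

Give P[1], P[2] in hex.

P[1]: S = E(K, 0x7A) = 0x26; 0x57 ⊕ 0x26 = 0x71.
P[2]: S = E(K, 0x26) = 0xD2; 0xAD ⊕ 0xD2 = 0x7F.

P[1] = 0x71, P[2] = 0x7F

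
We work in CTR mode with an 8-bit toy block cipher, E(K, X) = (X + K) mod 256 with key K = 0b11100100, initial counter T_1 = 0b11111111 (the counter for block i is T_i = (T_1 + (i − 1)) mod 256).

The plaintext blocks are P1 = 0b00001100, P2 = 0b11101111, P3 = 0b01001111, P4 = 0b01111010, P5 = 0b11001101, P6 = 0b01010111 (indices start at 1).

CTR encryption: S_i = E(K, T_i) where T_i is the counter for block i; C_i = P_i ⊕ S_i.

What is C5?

C5 = 0b00101010

C1: T = 0b11111111, S = E(K, T) = 0b11100011; 0b00001100 ⊕ 0b11100011 = 0b11101111.
C2: T = 0b00000000, S = E(K, T) = 0b11100100; 0b11101111 ⊕ 0b11100100 = 0b00001011.
C3: T = 0b00000001, S = E(K, T) = 0b11100101; 0b01001111 ⊕ 0b11100101 = 0b10101010.
C4: T = 0b00000010, S = E(K, T) = 0b11100110; 0b01111010 ⊕ 0b11100110 = 0b10011100.
C5: T = 0b00000011, S = E(K, T) = 0b11100111; 0b11001101 ⊕ 0b11100111 = 0b00101010.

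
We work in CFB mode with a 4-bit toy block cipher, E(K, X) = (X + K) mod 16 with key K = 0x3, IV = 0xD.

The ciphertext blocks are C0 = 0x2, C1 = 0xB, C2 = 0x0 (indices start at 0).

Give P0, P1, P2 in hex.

CFB decryption: P_i = C_i ⊕ E(K, C_{i−1}), with C_{−1} = IV.
P0: E(K, 0xD) = 0x0; 0x2 ⊕ 0x0 = 0x2.
P1: E(K, 0x2) = 0x5; 0xB ⊕ 0x5 = 0xE.
P2: E(K, 0xB) = 0xE; 0x0 ⊕ 0xE = 0xE.

P0 = 0x2, P1 = 0xE, P2 = 0xE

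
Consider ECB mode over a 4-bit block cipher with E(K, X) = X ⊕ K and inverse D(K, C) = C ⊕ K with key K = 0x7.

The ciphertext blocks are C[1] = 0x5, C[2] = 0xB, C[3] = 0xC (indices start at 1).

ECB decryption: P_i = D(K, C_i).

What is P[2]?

P[2]: D(K, 0xB) = 0xC.

P[2] = 0xC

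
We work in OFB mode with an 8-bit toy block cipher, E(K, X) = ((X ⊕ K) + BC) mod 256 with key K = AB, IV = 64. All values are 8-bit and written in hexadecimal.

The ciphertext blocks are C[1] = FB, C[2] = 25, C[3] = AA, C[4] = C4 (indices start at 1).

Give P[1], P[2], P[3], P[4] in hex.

OFB decryption: S_i = E(K, S_{i−1}) with S_{0} = IV; P_i = C_i ⊕ S_i.
P[1]: S = E(K, 64) = 8B; FB ⊕ 8B = 70.
P[2]: S = E(K, 8B) = DC; 25 ⊕ DC = F9.
P[3]: S = E(K, DC) = 33; AA ⊕ 33 = 99.
P[4]: S = E(K, 33) = 54; C4 ⊕ 54 = 90.

P[1] = 70, P[2] = F9, P[3] = 99, P[4] = 90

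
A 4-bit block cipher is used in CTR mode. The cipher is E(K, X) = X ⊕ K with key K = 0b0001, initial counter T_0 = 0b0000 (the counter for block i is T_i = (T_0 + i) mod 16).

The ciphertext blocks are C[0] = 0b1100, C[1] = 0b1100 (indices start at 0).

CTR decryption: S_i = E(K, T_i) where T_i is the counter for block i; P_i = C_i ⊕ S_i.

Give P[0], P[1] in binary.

P[0] = 0b1101, P[1] = 0b1100

P[0]: T = 0b0000, S = E(K, T) = 0b0001; 0b1100 ⊕ 0b0001 = 0b1101.
P[1]: T = 0b0001, S = E(K, T) = 0b0000; 0b1100 ⊕ 0b0000 = 0b1100.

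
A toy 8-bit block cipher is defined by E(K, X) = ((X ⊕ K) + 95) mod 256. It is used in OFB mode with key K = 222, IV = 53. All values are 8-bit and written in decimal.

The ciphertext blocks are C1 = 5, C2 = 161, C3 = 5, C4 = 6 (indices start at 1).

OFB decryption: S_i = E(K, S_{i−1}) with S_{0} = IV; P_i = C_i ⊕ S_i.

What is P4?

P4 = 183

P1: S = E(K, 53) = 74; 5 ⊕ 74 = 79.
P2: S = E(K, 74) = 243; 161 ⊕ 243 = 82.
P3: S = E(K, 243) = 140; 5 ⊕ 140 = 137.
P4: S = E(K, 140) = 177; 6 ⊕ 177 = 183.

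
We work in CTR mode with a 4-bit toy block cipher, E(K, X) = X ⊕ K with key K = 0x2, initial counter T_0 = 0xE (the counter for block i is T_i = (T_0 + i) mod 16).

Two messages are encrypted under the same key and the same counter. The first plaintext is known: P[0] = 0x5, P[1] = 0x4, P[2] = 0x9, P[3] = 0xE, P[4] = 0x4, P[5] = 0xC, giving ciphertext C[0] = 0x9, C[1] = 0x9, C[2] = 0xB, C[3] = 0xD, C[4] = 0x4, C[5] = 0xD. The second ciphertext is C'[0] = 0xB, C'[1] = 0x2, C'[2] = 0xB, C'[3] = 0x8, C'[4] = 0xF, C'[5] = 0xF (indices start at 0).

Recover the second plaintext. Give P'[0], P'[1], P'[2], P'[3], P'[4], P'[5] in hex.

P'[0] = 0x7, P'[1] = 0xF, P'[2] = 0x9, P'[3] = 0xB, P'[4] = 0xF, P'[5] = 0xE

In CTR with a reused counter, both messages share the same keystream S_i, so C_i ⊕ C'_i = P_i ⊕ P'_i and thus P'_i = P_i ⊕ C_i ⊕ C'_i.
P'[0]: 0x5 ⊕ 0x9 ⊕ 0xB = 0x7.
P'[1]: 0x4 ⊕ 0x9 ⊕ 0x2 = 0xF.
P'[2]: 0x9 ⊕ 0xB ⊕ 0xB = 0x9.
P'[3]: 0xE ⊕ 0xD ⊕ 0x8 = 0xB.
P'[4]: 0x4 ⊕ 0x4 ⊕ 0xF = 0xF.
P'[5]: 0xC ⊕ 0xD ⊕ 0xF = 0xE.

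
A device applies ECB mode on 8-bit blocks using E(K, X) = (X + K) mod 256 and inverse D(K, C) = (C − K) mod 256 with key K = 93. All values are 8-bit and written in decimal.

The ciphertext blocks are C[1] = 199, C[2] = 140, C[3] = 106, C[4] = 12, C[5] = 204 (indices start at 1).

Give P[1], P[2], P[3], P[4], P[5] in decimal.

P[1] = 106, P[2] = 47, P[3] = 13, P[4] = 175, P[5] = 111

ECB decryption: P_i = D(K, C_i).
P[1]: D(K, 199) = 106.
P[2]: D(K, 140) = 47.
P[3]: D(K, 106) = 13.
P[4]: D(K, 12) = 175.
P[5]: D(K, 204) = 111.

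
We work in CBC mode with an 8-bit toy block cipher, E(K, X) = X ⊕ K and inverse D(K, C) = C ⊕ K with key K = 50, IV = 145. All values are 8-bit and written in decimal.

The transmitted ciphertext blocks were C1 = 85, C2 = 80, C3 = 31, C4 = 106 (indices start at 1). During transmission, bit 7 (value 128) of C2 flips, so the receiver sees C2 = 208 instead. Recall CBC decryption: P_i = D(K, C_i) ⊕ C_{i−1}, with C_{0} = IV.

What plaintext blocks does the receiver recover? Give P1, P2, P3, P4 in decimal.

P1 = 246, P2 = 183, P3 = 253, P4 = 71

Only C2 changed, to 208. In CBC, a change in C_i garbles P_i and flips the same bit in P_{i+1}. Decrypting the received ciphertext:
P1: D(K, 85) = 103; 103 ⊕ 145 = 246.
P2: D(K, 208) = 226; 226 ⊕ 85 = 183.
P3: D(K, 31) = 45; 45 ⊕ 208 = 253.
P4: D(K, 106) = 88; 88 ⊕ 31 = 71.
Blocks that differ from the original plaintext: P2, P3.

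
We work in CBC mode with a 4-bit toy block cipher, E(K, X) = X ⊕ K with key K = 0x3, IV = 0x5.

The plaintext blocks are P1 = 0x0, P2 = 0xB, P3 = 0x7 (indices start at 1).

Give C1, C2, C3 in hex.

CBC encryption: C_i = E(K, P_i ⊕ C_{i−1}), with C_{0} = IV.
C1: P1 ⊕ 0x5 = 0x5; E(K, 0x5) = 0x6.
C2: P2 ⊕ 0x6 = 0xD; E(K, 0xD) = 0xE.
C3: P3 ⊕ 0xE = 0x9; E(K, 0x9) = 0xA.

C1 = 0x6, C2 = 0xE, C3 = 0xA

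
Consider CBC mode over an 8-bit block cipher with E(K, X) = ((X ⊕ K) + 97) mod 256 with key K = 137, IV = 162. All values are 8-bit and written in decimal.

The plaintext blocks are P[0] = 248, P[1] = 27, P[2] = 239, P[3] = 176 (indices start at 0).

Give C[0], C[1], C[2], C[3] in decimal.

C[0] = 52, C[1] = 7, C[2] = 194, C[3] = 92

CBC encryption: C_i = E(K, P_i ⊕ C_{i−1}), with C_{−1} = IV.
C[0]: P[0] ⊕ 162 = 90; E(K, 90) = 52.
C[1]: P[1] ⊕ 52 = 47; E(K, 47) = 7.
C[2]: P[2] ⊕ 7 = 232; E(K, 232) = 194.
C[3]: P[3] ⊕ 194 = 114; E(K, 114) = 92.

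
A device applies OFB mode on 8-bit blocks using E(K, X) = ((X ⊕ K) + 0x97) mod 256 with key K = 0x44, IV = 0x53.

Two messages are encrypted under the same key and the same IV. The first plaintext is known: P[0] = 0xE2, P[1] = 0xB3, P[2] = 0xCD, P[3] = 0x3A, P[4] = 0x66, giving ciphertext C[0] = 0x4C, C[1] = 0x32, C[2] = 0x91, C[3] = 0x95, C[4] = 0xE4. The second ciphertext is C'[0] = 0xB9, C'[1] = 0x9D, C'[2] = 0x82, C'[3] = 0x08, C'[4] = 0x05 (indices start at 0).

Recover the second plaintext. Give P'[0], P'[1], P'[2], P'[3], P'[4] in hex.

P'[0] = 0x17, P'[1] = 0x1C, P'[2] = 0xDE, P'[3] = 0xA7, P'[4] = 0x87

In OFB with a reused IV, both messages share the same keystream S_i, so C_i ⊕ C'_i = P_i ⊕ P'_i and thus P'_i = P_i ⊕ C_i ⊕ C'_i.
P'[0]: 0xE2 ⊕ 0x4C ⊕ 0xB9 = 0x17.
P'[1]: 0xB3 ⊕ 0x32 ⊕ 0x9D = 0x1C.
P'[2]: 0xCD ⊕ 0x91 ⊕ 0x82 = 0xDE.
P'[3]: 0x3A ⊕ 0x95 ⊕ 0x08 = 0xA7.
P'[4]: 0x66 ⊕ 0xE4 ⊕ 0x05 = 0x87.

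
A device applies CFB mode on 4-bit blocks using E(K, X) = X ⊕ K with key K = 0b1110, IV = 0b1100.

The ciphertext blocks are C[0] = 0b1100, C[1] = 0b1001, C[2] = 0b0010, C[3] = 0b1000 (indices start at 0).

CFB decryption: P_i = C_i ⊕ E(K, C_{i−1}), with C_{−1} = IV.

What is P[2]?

P[2]: E(K, 0b1001) = 0b0111; 0b0010 ⊕ 0b0111 = 0b0101.

P[2] = 0b0101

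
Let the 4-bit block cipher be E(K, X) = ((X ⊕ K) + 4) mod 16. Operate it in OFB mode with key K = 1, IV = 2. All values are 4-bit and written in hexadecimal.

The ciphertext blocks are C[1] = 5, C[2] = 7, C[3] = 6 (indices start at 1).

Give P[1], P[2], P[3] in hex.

OFB decryption: S_i = E(K, S_{i−1}) with S_{0} = IV; P_i = C_i ⊕ S_i.
P[1]: S = E(K, 2) = 7; 5 ⊕ 7 = 2.
P[2]: S = E(K, 7) = A; 7 ⊕ A = D.
P[3]: S = E(K, A) = F; 6 ⊕ F = 9.

P[1] = 2, P[2] = D, P[3] = 9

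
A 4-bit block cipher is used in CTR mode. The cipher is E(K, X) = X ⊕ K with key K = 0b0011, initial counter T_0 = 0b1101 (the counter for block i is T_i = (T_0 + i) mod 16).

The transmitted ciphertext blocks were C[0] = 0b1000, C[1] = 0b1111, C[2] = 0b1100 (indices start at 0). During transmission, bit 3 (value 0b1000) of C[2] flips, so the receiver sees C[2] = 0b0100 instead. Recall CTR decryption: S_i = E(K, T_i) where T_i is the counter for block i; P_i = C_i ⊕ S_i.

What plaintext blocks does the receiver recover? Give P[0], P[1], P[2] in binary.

P[0] = 0b0110, P[1] = 0b0010, P[2] = 0b1000

Only C[2] changed, to 0b0100. In CTR, a change in C_i flips the same bit in P_i only; the keystream is unaffected. Decrypting the received ciphertext:
P[0]: T = 0b1101, S = E(K, T) = 0b1110; 0b1000 ⊕ 0b1110 = 0b0110.
P[1]: T = 0b1110, S = E(K, T) = 0b1101; 0b1111 ⊕ 0b1101 = 0b0010.
P[2]: T = 0b1111, S = E(K, T) = 0b1100; 0b0100 ⊕ 0b1100 = 0b1000.
Blocks that differ from the original plaintext: P[2].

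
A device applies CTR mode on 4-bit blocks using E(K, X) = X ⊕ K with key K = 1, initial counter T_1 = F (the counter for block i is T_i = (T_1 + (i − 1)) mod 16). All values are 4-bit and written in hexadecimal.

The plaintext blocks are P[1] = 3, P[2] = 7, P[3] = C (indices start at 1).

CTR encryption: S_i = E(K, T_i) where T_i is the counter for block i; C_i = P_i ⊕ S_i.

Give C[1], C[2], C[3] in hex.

C[1]: T = F, S = E(K, T) = E; 3 ⊕ E = D.
C[2]: T = 0, S = E(K, T) = 1; 7 ⊕ 1 = 6.
C[3]: T = 1, S = E(K, T) = 0; C ⊕ 0 = C.

C[1] = D, C[2] = 6, C[3] = C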